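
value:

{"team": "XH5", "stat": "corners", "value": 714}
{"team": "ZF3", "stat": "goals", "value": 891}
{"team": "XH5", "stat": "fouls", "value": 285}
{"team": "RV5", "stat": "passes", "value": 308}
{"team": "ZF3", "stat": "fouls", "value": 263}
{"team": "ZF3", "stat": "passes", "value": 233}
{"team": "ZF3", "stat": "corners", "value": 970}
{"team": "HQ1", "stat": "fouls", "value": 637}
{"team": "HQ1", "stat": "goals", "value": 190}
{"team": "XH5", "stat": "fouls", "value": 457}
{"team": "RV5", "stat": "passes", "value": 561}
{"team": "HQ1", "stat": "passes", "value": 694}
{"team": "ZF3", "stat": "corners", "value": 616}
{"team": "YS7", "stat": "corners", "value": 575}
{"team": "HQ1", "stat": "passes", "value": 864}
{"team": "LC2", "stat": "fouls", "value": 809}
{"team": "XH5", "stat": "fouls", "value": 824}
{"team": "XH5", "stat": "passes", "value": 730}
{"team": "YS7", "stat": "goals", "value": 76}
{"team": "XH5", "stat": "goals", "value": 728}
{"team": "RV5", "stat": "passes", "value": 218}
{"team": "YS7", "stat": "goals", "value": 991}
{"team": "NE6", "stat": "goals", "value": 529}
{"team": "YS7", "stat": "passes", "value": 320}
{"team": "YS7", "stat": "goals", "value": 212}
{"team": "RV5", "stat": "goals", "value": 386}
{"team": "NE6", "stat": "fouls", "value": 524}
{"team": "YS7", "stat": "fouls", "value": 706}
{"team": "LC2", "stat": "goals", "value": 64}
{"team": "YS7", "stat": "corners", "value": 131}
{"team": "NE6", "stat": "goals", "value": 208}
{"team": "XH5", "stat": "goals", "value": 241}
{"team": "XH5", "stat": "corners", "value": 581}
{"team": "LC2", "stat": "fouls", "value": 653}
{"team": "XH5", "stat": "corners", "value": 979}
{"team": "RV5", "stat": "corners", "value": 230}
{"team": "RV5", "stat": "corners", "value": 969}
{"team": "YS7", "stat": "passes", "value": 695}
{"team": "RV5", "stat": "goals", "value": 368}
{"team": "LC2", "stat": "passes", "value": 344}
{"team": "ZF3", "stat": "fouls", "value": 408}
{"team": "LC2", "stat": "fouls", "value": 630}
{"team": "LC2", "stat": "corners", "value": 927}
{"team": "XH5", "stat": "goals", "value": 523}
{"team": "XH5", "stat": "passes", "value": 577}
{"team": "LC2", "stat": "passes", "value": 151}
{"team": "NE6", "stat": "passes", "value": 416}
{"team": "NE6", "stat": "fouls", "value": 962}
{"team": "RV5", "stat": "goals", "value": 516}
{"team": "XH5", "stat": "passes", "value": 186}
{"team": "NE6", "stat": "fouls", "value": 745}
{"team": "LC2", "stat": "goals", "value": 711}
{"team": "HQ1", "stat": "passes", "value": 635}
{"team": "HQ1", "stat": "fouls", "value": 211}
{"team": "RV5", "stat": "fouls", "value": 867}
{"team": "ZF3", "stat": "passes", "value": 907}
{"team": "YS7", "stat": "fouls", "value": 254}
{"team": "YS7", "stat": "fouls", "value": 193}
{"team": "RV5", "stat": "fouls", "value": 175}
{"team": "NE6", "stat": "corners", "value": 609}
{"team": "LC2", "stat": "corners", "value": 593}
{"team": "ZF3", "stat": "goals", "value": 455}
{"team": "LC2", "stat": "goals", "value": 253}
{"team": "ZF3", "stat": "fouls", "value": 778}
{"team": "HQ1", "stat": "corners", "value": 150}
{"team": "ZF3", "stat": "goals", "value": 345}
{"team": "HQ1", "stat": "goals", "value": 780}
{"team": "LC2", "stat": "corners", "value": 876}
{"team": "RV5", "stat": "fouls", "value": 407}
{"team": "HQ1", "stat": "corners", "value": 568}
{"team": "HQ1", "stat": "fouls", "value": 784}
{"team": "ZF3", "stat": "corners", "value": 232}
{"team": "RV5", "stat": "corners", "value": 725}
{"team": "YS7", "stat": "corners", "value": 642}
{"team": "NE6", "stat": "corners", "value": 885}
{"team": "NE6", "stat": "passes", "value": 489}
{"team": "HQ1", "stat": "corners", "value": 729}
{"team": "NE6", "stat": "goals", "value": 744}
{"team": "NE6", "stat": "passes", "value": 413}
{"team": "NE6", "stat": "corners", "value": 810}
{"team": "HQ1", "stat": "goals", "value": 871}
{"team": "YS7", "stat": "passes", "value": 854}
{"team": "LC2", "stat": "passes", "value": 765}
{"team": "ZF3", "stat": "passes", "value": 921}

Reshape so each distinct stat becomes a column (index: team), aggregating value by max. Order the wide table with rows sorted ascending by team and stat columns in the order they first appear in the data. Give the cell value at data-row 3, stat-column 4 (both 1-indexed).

With rows sorted ascending by team, row 3 is team=NE6. stat columns in first-appearance order: corners, goals, fouls, passes; column 4 is passes.
Long rows with team=NE6, stat=passes: max(416, 489, 413) = 489.

489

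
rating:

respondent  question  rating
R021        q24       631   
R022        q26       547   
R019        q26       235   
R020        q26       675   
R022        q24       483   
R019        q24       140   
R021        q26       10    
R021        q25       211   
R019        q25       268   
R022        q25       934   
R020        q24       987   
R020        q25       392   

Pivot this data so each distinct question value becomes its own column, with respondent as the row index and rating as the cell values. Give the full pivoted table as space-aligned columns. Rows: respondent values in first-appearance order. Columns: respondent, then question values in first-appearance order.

Columns: respondent plus the 3 distinct question values (q24, q26, q25).
For example, row R021 column q24 takes rating=631 from the long row (R021, q24).

respondent  q24  q26  q25
R021        631  10   211
R022        483  547  934
R019        140  235  268
R020        987  675  392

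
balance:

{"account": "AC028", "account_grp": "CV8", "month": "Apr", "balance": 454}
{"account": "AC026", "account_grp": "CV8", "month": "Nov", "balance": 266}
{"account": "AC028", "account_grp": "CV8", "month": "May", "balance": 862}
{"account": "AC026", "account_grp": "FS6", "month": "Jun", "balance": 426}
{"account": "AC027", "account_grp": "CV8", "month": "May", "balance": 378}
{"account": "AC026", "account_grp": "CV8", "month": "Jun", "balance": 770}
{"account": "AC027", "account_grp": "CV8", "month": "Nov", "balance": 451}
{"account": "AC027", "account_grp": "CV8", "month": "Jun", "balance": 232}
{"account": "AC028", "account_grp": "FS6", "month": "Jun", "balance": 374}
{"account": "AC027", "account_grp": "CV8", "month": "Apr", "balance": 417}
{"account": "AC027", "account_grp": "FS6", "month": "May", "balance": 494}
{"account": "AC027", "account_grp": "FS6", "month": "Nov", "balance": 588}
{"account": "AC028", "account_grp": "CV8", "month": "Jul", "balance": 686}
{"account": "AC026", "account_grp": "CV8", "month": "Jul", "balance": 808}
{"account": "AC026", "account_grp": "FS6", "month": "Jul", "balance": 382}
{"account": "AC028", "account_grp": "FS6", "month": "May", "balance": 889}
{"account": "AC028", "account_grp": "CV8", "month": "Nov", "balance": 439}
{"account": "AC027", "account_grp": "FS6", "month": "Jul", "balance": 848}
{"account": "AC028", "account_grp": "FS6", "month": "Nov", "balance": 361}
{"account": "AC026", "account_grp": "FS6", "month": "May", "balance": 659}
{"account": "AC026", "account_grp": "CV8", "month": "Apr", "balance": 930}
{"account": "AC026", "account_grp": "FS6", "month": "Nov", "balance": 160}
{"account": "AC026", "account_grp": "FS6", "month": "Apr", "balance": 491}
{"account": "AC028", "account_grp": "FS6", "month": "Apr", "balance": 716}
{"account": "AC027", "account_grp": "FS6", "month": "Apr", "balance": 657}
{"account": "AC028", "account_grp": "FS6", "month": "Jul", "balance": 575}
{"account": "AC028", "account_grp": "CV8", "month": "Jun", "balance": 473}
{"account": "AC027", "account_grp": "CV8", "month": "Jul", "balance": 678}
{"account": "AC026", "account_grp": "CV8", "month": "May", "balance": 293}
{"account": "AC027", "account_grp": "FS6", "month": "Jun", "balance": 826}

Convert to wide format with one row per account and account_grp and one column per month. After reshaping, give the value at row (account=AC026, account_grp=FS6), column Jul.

Wide layout: rows indexed by account and account_grp, columns are the 5 distinct month values (Apr, Nov, May, Jun, Jul).
Cell (account=AC026, account_grp=FS6, month=Jul) draws from the long row where account=AC026, account_grp=FS6 and month=Jul, which has balance=382.

382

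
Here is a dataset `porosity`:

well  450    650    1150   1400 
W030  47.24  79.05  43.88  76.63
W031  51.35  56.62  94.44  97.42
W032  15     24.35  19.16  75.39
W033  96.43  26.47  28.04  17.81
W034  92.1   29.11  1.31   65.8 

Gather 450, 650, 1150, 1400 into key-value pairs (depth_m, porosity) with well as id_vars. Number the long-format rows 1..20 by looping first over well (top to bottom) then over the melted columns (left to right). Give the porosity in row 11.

19.16

20 rows total (5 × 4). Row 11: index ⌊(11-1)/4⌋ = 2 into well → W032; (11-1) mod 4 = 2 into the melted columns → 1150.
So row 11 is (W032, 1150, 19.16); porosity = 19.16.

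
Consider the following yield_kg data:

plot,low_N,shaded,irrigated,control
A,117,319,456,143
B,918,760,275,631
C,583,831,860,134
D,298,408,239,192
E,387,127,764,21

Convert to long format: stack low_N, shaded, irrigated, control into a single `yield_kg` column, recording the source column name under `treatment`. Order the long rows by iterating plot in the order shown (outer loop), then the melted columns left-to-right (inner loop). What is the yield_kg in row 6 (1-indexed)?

760

20 rows total (5 × 4). Row 6: index ⌊(6-1)/4⌋ = 1 into plot → B; (6-1) mod 4 = 1 into the melted columns → shaded.
So row 6 is (B, shaded, 760); yield_kg = 760.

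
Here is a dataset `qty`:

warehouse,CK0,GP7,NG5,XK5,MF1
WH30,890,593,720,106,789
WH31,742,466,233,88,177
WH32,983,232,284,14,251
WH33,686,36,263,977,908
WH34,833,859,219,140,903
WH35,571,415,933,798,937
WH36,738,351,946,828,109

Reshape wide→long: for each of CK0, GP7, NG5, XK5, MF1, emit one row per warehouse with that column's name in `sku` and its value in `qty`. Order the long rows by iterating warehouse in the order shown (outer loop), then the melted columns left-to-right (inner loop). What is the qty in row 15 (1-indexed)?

251

35 rows total (7 × 5). Row 15: index ⌊(15-1)/5⌋ = 2 into warehouse → WH32; (15-1) mod 5 = 4 into the melted columns → MF1.
So row 15 is (WH32, MF1, 251); qty = 251.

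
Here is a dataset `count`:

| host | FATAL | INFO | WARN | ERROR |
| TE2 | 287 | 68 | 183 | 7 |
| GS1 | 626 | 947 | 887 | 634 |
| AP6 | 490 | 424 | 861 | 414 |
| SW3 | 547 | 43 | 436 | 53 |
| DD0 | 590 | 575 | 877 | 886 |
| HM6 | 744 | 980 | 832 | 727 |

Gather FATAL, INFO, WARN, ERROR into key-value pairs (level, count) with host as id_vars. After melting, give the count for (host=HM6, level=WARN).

Unpivoting turns each (host, wide-column) pair into one long row.
The wide cell at row HM6, column WARN holds 832, so the long row (HM6, WARN) has count=832.

832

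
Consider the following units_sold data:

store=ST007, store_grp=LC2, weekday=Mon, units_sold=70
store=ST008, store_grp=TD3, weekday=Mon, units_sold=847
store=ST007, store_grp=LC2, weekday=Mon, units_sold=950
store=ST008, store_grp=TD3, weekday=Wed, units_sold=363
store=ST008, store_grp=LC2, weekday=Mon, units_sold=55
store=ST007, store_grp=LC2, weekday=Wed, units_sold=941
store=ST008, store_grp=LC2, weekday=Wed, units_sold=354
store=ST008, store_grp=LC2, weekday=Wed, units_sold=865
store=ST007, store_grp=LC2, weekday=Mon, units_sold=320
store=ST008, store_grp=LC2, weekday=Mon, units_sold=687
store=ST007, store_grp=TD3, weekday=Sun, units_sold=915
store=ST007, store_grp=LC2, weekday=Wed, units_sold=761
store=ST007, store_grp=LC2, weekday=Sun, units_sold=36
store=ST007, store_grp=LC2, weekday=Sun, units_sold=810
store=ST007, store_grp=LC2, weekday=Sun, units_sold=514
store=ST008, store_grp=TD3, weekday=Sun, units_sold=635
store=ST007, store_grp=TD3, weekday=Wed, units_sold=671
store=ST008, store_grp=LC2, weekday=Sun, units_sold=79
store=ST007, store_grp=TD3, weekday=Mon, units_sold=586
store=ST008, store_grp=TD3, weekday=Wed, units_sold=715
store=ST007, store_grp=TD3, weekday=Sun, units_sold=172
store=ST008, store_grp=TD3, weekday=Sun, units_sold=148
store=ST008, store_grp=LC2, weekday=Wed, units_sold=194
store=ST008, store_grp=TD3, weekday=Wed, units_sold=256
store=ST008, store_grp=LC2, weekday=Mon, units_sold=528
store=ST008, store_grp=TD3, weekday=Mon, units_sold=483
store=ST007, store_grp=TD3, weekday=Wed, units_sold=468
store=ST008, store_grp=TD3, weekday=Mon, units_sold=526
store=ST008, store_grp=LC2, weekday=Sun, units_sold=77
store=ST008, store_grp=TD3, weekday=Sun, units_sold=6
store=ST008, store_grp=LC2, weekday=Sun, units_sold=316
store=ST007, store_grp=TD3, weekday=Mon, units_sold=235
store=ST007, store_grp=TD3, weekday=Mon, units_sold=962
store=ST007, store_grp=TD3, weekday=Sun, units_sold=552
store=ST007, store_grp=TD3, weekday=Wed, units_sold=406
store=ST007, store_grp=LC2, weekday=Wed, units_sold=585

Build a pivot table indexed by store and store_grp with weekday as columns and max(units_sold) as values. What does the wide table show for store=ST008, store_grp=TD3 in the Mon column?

847

Rows with store=ST008, store_grp=TD3 and weekday=Mon: units_sold values are 847, 483, 526.
max(847, 483, 526) = 847.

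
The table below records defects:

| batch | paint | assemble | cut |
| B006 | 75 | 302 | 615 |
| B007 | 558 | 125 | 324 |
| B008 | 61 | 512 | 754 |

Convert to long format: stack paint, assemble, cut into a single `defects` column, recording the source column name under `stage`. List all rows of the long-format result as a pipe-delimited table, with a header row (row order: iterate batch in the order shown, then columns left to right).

| batch | stage | defects |
| B006 | paint | 75 |
| B006 | assemble | 302 |
| B006 | cut | 615 |
| B007 | paint | 558 |
| B007 | assemble | 125 |
| B007 | cut | 324 |
| B008 | paint | 61 |
| B008 | assemble | 512 |
| B008 | cut | 754 |

Each (batch, column) pair becomes one row: 3 × 3 = 9 rows.
For example, (B006, paint) → defects=75.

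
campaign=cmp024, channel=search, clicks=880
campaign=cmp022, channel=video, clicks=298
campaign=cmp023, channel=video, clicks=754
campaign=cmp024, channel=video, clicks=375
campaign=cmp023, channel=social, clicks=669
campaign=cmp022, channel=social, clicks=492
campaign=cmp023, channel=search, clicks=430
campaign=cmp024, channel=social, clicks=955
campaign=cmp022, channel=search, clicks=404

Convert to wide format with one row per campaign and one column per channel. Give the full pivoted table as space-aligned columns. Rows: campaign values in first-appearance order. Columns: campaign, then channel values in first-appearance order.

campaign  search  video  social
cmp024    880     375    955   
cmp022    404     298    492   
cmp023    430     754    669   

Columns: campaign plus the 3 distinct channel values (search, video, social).
For example, row cmp024 column search takes clicks=880 from the long row (cmp024, search).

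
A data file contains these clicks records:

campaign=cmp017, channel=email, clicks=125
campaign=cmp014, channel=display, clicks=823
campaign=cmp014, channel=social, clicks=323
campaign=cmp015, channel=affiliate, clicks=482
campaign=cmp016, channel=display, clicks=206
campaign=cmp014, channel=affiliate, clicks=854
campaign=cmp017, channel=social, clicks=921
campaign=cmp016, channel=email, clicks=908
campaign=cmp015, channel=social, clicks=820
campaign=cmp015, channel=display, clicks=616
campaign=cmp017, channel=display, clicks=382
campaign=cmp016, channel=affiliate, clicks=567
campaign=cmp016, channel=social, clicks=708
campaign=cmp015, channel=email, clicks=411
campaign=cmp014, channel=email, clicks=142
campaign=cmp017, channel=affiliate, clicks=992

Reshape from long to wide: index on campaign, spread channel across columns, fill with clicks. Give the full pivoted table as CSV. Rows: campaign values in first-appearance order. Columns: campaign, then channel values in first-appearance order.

campaign,email,display,social,affiliate
cmp017,125,382,921,992
cmp014,142,823,323,854
cmp015,411,616,820,482
cmp016,908,206,708,567

Columns: campaign plus the 4 distinct channel values (email, display, social, affiliate).
For example, row cmp017 column email takes clicks=125 from the long row (cmp017, email).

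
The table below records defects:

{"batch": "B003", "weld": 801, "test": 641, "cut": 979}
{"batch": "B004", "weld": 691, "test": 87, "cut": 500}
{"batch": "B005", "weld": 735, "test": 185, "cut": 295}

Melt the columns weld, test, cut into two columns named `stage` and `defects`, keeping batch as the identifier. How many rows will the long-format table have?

9

3 batch values × 3 melted columns = 9 rows.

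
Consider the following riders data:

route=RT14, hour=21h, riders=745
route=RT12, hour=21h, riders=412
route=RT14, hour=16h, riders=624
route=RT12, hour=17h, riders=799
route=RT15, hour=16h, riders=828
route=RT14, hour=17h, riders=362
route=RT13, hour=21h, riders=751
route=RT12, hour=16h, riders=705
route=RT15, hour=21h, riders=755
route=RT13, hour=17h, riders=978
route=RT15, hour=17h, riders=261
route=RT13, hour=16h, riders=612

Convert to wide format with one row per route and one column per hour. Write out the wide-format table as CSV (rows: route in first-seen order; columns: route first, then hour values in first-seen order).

Columns: route plus the 3 distinct hour values (21h, 16h, 17h).
For example, row RT14 column 21h takes riders=745 from the long row (RT14, 21h).

route,21h,16h,17h
RT14,745,624,362
RT12,412,705,799
RT15,755,828,261
RT13,751,612,978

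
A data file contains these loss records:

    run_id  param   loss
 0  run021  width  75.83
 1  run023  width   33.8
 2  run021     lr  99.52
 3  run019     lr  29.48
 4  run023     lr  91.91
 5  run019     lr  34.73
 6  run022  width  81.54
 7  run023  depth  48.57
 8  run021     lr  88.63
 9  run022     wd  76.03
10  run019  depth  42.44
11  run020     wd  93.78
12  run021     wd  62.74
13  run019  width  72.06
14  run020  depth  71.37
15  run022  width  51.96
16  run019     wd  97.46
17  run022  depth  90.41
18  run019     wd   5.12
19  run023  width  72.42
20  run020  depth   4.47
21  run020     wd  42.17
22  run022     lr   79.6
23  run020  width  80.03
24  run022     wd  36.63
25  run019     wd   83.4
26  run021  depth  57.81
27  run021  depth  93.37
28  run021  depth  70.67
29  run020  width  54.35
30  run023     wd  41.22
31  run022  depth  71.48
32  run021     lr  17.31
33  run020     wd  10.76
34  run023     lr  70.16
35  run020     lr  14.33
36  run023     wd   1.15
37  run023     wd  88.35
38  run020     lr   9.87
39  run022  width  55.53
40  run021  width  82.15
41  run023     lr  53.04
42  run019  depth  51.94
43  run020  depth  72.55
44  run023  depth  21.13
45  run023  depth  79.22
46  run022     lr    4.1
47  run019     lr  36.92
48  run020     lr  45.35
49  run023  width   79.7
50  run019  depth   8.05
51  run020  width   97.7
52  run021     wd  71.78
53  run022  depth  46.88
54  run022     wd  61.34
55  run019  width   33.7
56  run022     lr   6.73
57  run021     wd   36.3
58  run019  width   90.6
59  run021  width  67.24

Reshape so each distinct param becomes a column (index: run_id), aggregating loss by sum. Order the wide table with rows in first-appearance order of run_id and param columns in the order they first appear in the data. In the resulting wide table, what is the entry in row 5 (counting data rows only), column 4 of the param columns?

146.71

With rows in first-appearance order of run_id, row 5 is run_id=run020. param columns in first-appearance order: width, lr, depth, wd; column 4 is wd.
Long rows with run_id=run020, param=wd: 93.78 + 42.17 + 10.76 = 146.71.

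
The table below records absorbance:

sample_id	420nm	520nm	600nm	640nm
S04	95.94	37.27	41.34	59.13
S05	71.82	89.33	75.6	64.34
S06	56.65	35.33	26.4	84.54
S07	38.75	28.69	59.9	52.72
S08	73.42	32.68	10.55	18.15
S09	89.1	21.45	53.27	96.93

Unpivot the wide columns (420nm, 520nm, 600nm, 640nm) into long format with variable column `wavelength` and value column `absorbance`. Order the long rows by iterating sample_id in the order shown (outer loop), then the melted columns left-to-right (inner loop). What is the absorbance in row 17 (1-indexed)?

73.42

24 rows total (6 × 4). Row 17: index ⌊(17-1)/4⌋ = 4 into sample_id → S08; (17-1) mod 4 = 0 into the melted columns → 420nm.
So row 17 is (S08, 420nm, 73.42); absorbance = 73.42.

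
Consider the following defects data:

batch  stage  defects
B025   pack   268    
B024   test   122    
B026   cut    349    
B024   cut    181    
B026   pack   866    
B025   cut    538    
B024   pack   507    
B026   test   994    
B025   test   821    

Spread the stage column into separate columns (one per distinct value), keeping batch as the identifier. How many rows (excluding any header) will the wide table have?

3 distinct batch values → 3 rows.

3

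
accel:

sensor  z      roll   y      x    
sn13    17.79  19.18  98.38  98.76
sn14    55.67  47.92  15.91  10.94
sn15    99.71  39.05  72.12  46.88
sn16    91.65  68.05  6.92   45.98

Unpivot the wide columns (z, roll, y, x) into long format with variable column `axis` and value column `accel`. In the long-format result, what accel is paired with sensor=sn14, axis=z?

Unpivoting turns each (sensor, wide-column) pair into one long row.
The wide cell at row sn14, column z holds 55.67, so the long row (sn14, z) has accel=55.67.

55.67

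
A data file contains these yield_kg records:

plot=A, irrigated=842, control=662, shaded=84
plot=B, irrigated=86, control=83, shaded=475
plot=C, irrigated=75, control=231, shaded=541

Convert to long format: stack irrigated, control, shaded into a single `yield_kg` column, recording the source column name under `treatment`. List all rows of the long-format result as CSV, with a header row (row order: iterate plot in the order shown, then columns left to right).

plot,treatment,yield_kg
A,irrigated,842
A,control,662
A,shaded,84
B,irrigated,86
B,control,83
B,shaded,475
C,irrigated,75
C,control,231
C,shaded,541

Each (plot, column) pair becomes one row: 3 × 3 = 9 rows.
For example, (A, irrigated) → yield_kg=842.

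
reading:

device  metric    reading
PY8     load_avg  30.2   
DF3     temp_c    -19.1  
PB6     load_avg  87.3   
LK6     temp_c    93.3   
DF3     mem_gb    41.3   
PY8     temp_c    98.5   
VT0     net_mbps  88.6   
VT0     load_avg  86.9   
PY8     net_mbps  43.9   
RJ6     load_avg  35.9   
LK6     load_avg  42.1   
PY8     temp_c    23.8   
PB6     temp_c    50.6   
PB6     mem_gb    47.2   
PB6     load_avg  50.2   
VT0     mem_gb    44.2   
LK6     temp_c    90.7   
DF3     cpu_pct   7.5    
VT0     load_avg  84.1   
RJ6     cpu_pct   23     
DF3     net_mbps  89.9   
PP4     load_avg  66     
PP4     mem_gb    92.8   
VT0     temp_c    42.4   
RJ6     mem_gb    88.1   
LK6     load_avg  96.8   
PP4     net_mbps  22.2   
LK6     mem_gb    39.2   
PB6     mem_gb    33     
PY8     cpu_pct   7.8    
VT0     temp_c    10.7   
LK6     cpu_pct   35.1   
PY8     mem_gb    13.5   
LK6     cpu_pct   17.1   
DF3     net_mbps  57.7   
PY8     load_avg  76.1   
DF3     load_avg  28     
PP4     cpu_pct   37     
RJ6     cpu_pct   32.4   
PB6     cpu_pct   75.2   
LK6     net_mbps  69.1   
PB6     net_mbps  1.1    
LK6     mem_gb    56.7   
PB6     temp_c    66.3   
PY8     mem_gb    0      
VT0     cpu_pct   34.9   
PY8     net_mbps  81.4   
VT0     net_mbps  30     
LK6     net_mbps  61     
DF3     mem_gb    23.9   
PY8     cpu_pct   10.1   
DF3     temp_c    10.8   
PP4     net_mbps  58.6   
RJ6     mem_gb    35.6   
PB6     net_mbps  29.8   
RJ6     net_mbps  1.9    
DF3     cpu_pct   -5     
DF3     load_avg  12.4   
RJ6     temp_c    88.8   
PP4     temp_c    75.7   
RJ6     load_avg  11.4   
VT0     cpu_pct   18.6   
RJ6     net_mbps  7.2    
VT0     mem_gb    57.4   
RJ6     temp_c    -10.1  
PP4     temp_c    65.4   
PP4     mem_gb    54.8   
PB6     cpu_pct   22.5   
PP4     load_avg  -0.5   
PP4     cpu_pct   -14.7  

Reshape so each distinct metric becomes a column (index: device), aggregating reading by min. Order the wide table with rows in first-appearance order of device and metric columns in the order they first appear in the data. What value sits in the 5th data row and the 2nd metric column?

10.7

With rows in first-appearance order of device, row 5 is device=VT0. metric columns in first-appearance order: load_avg, temp_c, mem_gb, net_mbps, cpu_pct; column 2 is temp_c.
Long rows with device=VT0, metric=temp_c: min(42.4, 10.7) = 10.7.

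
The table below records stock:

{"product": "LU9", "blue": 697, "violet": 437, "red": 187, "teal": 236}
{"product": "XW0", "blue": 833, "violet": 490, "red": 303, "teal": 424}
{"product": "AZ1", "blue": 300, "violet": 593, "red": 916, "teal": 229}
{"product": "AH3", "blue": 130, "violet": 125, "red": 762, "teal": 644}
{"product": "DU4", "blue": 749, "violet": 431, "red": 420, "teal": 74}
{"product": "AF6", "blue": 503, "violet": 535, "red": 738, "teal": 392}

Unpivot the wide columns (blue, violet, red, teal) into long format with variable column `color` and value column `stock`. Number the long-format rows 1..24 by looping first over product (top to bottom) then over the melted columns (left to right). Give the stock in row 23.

738

24 rows total (6 × 4). Row 23: index ⌊(23-1)/4⌋ = 5 into product → AF6; (23-1) mod 4 = 2 into the melted columns → red.
So row 23 is (AF6, red, 738); stock = 738.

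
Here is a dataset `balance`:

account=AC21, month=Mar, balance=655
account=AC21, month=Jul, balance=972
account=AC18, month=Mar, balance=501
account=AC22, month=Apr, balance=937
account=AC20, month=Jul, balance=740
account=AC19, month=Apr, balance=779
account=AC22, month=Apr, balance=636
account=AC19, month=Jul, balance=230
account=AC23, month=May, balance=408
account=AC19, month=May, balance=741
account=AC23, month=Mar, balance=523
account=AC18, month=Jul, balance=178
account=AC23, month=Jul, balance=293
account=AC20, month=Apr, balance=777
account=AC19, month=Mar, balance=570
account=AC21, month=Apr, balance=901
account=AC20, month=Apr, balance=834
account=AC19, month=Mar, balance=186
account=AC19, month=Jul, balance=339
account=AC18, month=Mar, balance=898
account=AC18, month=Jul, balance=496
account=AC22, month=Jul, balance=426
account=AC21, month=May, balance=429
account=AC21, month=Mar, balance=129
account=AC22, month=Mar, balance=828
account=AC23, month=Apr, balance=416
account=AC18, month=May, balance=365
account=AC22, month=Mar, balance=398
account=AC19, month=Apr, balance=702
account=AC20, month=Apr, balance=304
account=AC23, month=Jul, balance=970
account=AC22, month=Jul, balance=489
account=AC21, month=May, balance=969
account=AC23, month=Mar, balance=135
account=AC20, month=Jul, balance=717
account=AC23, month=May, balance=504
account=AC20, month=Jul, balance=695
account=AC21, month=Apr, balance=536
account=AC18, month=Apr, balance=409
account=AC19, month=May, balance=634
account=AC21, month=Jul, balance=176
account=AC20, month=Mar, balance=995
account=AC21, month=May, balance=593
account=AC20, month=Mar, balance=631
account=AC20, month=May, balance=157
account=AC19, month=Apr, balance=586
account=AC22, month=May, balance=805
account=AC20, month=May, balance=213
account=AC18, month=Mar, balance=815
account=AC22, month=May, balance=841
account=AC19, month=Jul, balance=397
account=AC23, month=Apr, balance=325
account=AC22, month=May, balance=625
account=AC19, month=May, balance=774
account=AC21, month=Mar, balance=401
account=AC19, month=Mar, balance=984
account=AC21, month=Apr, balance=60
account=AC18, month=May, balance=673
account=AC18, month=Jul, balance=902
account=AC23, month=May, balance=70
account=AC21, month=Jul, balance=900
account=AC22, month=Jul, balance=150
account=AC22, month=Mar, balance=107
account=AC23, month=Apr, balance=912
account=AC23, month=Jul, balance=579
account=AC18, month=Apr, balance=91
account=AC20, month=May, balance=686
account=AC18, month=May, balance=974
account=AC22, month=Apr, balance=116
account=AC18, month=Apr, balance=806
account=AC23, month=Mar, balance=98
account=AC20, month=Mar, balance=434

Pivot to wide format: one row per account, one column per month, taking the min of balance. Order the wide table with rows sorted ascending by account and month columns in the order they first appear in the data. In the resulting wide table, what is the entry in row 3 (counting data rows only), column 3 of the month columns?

With rows sorted ascending by account, row 3 is account=AC20. month columns in first-appearance order: Mar, Jul, Apr, May; column 3 is Apr.
Long rows with account=AC20, month=Apr: min(777, 834, 304) = 304.

304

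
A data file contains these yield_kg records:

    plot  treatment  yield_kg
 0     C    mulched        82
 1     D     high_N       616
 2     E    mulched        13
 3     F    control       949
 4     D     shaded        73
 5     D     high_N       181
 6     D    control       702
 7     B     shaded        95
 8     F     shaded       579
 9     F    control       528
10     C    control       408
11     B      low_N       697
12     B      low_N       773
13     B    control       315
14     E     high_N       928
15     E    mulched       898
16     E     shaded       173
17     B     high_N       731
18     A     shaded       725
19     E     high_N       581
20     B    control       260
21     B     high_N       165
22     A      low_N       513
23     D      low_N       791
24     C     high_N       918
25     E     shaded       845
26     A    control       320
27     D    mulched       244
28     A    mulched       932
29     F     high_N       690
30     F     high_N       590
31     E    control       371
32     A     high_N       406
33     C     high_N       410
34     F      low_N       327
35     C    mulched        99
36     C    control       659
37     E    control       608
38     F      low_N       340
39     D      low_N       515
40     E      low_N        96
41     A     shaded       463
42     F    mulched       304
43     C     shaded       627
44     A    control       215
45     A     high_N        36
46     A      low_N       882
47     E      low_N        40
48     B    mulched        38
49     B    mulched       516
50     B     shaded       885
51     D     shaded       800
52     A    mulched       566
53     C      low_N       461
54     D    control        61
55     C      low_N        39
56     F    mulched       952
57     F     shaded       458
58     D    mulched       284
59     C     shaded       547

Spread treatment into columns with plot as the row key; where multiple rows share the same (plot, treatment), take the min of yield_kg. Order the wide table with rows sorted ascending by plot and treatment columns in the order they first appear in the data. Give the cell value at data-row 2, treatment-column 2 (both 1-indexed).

With rows sorted ascending by plot, row 2 is plot=B. treatment columns in first-appearance order: mulched, high_N, control, shaded, low_N; column 2 is high_N.
Long rows with plot=B, treatment=high_N: min(731, 165) = 165.

165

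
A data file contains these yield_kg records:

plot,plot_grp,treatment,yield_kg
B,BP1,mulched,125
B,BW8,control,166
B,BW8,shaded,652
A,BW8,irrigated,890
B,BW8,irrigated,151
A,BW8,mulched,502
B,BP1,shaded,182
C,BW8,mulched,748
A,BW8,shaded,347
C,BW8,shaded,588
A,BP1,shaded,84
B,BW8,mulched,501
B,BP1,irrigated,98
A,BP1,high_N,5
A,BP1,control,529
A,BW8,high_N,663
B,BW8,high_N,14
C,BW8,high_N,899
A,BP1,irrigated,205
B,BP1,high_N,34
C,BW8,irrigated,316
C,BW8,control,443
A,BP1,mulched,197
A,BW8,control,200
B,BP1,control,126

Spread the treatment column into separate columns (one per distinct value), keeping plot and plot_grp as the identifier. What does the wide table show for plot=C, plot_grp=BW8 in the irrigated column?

316

Wide layout: rows indexed by plot and plot_grp, columns are the 5 distinct treatment values (mulched, control, shaded, irrigated, high_N).
Cell (plot=C, plot_grp=BW8, treatment=irrigated) draws from the long row where plot=C, plot_grp=BW8 and treatment=irrigated, which has yield_kg=316.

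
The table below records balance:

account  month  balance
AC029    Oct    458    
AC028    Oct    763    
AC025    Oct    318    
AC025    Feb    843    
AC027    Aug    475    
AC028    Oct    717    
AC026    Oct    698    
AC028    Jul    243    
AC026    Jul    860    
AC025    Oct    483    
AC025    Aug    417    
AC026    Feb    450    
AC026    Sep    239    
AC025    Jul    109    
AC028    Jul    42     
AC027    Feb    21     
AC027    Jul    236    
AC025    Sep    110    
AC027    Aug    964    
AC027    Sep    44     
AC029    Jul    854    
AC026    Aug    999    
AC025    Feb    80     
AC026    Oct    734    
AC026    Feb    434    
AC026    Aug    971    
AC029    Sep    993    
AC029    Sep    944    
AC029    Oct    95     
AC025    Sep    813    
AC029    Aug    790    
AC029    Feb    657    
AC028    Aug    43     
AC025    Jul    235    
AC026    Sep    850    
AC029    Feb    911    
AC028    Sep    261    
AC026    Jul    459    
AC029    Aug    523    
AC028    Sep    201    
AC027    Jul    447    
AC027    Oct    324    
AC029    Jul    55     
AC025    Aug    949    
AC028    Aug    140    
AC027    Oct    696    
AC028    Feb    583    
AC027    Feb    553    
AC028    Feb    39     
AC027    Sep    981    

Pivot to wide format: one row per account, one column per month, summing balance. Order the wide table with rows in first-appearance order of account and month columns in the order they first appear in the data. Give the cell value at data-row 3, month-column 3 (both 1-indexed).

1366

With rows in first-appearance order of account, row 3 is account=AC025. month columns in first-appearance order: Oct, Feb, Aug, Jul, Sep; column 3 is Aug.
Long rows with account=AC025, month=Aug: 417 + 949 = 1366.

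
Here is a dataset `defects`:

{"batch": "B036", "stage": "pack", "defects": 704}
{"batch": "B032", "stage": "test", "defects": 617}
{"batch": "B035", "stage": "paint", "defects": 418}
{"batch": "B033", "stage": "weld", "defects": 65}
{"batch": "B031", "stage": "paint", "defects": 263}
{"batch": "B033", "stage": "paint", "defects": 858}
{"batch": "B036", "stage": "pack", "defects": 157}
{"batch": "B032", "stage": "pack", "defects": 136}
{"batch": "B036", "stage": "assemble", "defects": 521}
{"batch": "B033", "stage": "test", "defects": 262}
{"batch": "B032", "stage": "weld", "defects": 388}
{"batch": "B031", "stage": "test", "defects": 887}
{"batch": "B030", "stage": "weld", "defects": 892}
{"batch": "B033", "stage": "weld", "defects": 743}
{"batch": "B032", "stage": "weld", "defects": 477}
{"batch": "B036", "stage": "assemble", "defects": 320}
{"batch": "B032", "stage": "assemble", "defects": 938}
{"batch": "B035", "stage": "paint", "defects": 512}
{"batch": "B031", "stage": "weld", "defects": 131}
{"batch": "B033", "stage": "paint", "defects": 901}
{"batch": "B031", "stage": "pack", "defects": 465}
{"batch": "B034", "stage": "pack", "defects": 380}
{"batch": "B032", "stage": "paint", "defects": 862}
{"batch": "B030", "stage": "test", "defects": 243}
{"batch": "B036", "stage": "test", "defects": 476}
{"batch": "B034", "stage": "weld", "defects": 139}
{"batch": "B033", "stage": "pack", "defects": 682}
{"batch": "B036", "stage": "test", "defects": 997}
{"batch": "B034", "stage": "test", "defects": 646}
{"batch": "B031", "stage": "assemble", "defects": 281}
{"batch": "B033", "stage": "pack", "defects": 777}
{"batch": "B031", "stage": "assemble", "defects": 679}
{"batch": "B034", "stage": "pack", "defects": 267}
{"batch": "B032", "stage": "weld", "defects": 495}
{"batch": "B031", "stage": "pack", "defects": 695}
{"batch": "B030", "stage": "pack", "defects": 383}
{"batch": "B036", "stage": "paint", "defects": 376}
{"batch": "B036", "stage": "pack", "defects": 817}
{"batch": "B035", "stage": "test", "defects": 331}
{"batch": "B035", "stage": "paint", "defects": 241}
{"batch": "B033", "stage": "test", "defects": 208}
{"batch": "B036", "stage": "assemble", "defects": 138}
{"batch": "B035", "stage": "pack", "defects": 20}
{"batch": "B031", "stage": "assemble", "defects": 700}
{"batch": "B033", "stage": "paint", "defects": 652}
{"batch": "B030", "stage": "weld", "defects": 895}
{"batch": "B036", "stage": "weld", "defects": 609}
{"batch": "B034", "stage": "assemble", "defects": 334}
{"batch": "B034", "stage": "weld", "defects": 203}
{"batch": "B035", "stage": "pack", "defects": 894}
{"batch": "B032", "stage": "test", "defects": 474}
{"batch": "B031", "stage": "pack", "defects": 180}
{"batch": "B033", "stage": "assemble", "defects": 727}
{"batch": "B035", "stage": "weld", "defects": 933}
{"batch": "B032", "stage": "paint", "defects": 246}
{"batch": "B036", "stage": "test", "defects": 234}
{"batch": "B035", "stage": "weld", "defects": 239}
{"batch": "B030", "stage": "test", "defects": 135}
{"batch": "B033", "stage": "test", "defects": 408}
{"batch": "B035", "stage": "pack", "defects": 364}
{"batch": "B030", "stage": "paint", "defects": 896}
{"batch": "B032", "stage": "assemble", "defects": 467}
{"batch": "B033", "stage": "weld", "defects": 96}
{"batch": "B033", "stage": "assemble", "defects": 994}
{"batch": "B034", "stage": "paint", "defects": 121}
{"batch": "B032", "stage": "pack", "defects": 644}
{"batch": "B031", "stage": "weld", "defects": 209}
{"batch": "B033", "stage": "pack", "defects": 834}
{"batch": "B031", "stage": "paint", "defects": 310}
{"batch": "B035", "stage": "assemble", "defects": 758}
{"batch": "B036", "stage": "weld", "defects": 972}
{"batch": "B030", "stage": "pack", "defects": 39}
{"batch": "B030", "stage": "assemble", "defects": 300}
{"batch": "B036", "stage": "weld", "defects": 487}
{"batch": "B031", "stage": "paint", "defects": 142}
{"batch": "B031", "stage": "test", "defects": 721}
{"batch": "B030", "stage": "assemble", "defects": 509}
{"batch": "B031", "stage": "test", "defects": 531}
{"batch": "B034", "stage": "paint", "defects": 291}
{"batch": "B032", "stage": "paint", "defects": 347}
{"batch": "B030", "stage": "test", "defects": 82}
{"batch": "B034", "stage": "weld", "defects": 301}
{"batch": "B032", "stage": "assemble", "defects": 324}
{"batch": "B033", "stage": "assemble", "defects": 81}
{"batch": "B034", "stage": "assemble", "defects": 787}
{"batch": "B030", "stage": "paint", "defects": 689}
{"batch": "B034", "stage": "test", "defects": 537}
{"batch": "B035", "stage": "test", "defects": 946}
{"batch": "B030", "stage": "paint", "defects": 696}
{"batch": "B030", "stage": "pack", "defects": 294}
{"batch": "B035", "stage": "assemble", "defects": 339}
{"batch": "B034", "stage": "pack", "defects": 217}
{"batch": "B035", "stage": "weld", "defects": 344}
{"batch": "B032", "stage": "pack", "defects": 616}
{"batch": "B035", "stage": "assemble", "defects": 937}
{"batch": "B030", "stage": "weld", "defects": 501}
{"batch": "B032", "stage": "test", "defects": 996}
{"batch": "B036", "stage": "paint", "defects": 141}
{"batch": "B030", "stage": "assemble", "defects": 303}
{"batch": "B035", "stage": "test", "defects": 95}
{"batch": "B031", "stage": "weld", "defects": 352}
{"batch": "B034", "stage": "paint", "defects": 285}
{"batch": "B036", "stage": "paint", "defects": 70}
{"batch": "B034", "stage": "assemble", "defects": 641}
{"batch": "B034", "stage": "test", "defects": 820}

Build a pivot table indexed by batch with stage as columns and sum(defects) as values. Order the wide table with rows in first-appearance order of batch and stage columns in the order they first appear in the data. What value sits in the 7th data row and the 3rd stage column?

697

With rows in first-appearance order of batch, row 7 is batch=B034. stage columns in first-appearance order: pack, test, paint, weld, assemble; column 3 is paint.
Long rows with batch=B034, stage=paint: 121 + 291 + 285 = 697.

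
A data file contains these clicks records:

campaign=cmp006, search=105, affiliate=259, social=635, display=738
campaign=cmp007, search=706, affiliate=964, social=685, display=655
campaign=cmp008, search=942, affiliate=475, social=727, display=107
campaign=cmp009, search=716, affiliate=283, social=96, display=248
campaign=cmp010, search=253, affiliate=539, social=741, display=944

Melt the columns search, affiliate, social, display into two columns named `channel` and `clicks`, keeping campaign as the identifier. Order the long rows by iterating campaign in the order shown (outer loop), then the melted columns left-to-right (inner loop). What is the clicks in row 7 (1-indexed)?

20 rows total (5 × 4). Row 7: index ⌊(7-1)/4⌋ = 1 into campaign → cmp007; (7-1) mod 4 = 2 into the melted columns → social.
So row 7 is (cmp007, social, 685); clicks = 685.

685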